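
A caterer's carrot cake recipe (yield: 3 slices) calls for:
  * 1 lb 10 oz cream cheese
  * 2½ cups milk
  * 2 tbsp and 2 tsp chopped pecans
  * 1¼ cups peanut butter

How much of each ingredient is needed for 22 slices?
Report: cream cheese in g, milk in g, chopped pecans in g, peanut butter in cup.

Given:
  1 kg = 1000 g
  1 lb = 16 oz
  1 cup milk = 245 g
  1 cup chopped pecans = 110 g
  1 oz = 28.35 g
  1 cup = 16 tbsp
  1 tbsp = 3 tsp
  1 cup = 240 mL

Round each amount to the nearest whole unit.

Scaling factor: 22/3.
cream cheese: (1 lb + 10 oz = 1.625 lb) × 22/3 × 16 oz/lb × 28.35 g/oz ≈ 5405 g
milk: 2.5 cup × 22/3 × 245 g/cup ≈ 4492 g
chopped pecans: (2 tbsp + 2 tsp = 8/3 tbsp) × 22/3 ÷ 16 tbsp/cup × 110 g/cup ≈ 134 g
peanut butter: 1.25 cup × 22/3 ≈ 9 cup

cream cheese: 5405 g; milk: 4492 g; chopped pecans: 134 g; peanut butter: 9 cup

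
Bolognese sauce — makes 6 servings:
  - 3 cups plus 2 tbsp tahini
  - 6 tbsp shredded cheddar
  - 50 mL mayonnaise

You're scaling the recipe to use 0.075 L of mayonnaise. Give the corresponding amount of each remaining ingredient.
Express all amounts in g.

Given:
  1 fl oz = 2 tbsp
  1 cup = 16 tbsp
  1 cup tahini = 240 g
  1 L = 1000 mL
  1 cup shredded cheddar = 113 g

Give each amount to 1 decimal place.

The original recipe has 0.05 L of mayonnaise, so the scaling factor is 0.075 ÷ 0.05 = 3/2 = 1.5.
tahini: (3 cup + 2 tbsp = 3.125 cup) × 3/2 × 240 g/cup = 1125.0 g
shredded cheddar: 6 tbsp × 3/2 ÷ 16 tbsp/cup × 113 g/cup ≈ 63.6 g

tahini: 1125.0 g; shredded cheddar: 63.6 g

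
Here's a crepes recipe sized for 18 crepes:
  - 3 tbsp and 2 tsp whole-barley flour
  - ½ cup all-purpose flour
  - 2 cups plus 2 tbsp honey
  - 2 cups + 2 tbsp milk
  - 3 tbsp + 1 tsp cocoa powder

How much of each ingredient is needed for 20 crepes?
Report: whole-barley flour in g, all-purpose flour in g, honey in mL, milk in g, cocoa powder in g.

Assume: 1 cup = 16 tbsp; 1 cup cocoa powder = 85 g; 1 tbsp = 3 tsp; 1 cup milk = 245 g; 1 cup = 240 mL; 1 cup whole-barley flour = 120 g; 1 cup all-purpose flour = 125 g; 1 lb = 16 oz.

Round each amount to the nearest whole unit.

whole-barley flour: 31 g; all-purpose flour: 69 g; honey: 567 mL; milk: 578 g; cocoa powder: 20 g

Scaling factor: 20/18 = 10/9.
whole-barley flour: (3 tbsp + 2 tsp = 11/3 tbsp) × 10/9 ÷ 16 tbsp/cup × 120 g/cup ≈ 31 g
all-purpose flour: 0.5 cup × 10/9 × 125 g/cup ≈ 69 g
honey: (2 cup + 2 tbsp = 2.125 cup) × 10/9 × 240 mL/cup ≈ 567 mL
milk: (2 cup + 2 tbsp = 2.125 cup) × 10/9 × 245 g/cup ≈ 578 g
cocoa powder: (3 tbsp + 1 tsp = 10/3 tbsp) × 10/9 ÷ 16 tbsp/cup × 85 g/cup ≈ 20 g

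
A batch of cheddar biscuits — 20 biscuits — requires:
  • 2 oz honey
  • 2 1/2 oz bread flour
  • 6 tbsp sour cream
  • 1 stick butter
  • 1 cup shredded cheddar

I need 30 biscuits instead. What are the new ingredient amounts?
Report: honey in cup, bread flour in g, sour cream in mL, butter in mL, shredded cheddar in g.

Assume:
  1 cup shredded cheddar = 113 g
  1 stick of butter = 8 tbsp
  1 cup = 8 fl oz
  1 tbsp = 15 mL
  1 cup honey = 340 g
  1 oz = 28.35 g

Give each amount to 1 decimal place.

Scaling factor: 30/20 = 3/2 = 1.5.
honey: 2 oz × 3/2 × 28.35 g/oz ÷ 340 g/cup ≈ 0.3 cup
bread flour: 2.5 oz × 3/2 × 28.35 g/oz ≈ 106.3 g
sour cream: 6 tbsp × 3/2 × 15 mL/tbsp = 135.0 mL
butter: 1 stick × 3/2 × 8 tbsp/stick × 15 mL/tbsp = 180.0 mL
shredded cheddar: 1 cup × 3/2 × 113 g/cup = 169.5 g

honey: 0.3 cup; bread flour: 106.3 g; sour cream: 135.0 mL; butter: 180.0 mL; shredded cheddar: 169.5 g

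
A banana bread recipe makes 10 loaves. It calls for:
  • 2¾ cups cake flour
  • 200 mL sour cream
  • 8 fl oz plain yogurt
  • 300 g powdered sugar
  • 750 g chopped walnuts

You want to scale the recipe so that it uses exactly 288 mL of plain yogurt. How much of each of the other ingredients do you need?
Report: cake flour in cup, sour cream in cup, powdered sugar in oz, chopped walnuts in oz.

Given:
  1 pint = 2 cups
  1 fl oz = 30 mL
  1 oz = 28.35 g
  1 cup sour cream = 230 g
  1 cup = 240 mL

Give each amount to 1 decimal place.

The original recipe has 240 mL of plain yogurt, so the scaling factor is 288 ÷ 240 = 6/5 = 1.2.
cake flour: 2.75 cup × 6/5 = 3.3 cup
sour cream: 200 mL × 6/5 ÷ 240 mL/cup = 1.0 cup
powdered sugar: 300 g × 6/5 ÷ 28.35 g/oz ≈ 12.7 oz
chopped walnuts: 750 g × 6/5 ÷ 28.35 g/oz ≈ 31.7 oz

cake flour: 3.3 cup; sour cream: 1.0 cup; powdered sugar: 12.7 oz; chopped walnuts: 31.7 oz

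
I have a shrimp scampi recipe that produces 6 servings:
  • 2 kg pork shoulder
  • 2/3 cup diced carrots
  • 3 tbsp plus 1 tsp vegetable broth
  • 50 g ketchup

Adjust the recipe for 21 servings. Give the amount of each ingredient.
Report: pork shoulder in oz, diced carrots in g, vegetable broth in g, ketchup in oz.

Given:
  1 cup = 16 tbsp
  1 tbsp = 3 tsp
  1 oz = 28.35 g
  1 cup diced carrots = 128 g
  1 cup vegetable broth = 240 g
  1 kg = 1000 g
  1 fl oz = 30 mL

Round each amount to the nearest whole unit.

pork shoulder: 247 oz; diced carrots: 299 g; vegetable broth: 175 g; ketchup: 6 oz

Scaling factor: 21/6 = 7/2 = 3.5.
pork shoulder: 2 kg × 7/2 × 1000 g/kg ÷ 28.35 g/oz ≈ 247 oz
diced carrots: 2/3 cup × 7/2 × 128 g/cup ≈ 299 g
vegetable broth: (3 tbsp + 1 tsp = 10/3 tbsp) × 7/2 ÷ 16 tbsp/cup × 240 g/cup = 175 g
ketchup: 50 g × 7/2 ÷ 28.35 g/oz ≈ 6 oz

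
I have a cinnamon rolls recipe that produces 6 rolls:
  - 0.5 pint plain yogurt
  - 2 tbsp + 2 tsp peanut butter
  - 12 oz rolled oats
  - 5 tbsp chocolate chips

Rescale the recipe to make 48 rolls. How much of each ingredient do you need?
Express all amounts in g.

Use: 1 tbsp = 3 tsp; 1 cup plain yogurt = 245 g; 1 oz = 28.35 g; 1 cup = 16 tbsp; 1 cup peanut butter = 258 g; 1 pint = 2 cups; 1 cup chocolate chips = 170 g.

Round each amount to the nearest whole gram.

Scaling factor: 48/6 = 8.
plain yogurt: 0.5 pint × 8 × 2 cup/pint × 245 g/cup = 1960 g
peanut butter: (2 tbsp + 2 tsp = 8/3 tbsp) × 8 ÷ 16 tbsp/cup × 258 g/cup = 344 g
rolled oats: 12 oz × 8 × 28.35 g/oz ≈ 2722 g
chocolate chips: 5 tbsp × 8 ÷ 16 tbsp/cup × 170 g/cup = 425 g

plain yogurt: 1960 g; peanut butter: 344 g; rolled oats: 2722 g; chocolate chips: 425 g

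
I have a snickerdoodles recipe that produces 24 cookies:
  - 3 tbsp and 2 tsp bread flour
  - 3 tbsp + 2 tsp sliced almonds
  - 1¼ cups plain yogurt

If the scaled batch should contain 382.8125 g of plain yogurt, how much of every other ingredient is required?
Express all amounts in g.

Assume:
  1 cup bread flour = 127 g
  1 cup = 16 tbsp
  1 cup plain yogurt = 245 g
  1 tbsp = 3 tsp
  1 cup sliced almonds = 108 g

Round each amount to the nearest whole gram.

bread flour: 36 g; sliced almonds: 31 g

The original recipe has 306.25 g of plain yogurt, so the scaling factor is 382.8125 ÷ 306.25 = 5/4 = 1.25.
bread flour: (3 tbsp + 2 tsp = 11/3 tbsp) × 5/4 ÷ 16 tbsp/cup × 127 g/cup ≈ 36 g
sliced almonds: (3 tbsp + 2 tsp = 11/3 tbsp) × 5/4 ÷ 16 tbsp/cup × 108 g/cup ≈ 31 g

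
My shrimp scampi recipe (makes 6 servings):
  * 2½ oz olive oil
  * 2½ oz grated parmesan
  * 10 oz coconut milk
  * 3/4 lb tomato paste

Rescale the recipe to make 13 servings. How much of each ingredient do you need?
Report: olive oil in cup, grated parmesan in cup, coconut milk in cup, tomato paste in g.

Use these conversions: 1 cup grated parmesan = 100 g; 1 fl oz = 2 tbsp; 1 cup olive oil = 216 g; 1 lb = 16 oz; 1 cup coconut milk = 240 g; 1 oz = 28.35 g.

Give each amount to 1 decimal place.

olive oil: 0.7 cup; grated parmesan: 1.5 cup; coconut milk: 2.6 cup; tomato paste: 737.1 g

Scaling factor: 13/6.
olive oil: 2.5 oz × 13/6 × 28.35 g/oz ÷ 216 g/cup ≈ 0.7 cup
grated parmesan: 2.5 oz × 13/6 × 28.35 g/oz ÷ 100 g/cup ≈ 1.5 cup
coconut milk: 10 oz × 13/6 × 28.35 g/oz ÷ 240 g/cup ≈ 2.6 cup
tomato paste: 0.75 lb × 13/6 × 16 oz/lb × 28.35 g/oz = 737.1 g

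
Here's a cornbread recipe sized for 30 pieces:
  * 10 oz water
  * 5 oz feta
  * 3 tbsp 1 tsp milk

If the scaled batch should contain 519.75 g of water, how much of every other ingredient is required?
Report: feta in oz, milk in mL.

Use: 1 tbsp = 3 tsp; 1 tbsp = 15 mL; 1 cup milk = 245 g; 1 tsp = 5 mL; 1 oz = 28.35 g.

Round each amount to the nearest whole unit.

The original recipe has 283.5 g of water, so the scaling factor is 519.75 ÷ 283.5 = 11/6.
feta: 5 oz × 11/6 ≈ 9 oz
milk: (3 tbsp + 1 tsp = 10/3 tbsp) × 11/6 × 15 mL/tbsp ≈ 92 mL

feta: 9 oz; milk: 92 mL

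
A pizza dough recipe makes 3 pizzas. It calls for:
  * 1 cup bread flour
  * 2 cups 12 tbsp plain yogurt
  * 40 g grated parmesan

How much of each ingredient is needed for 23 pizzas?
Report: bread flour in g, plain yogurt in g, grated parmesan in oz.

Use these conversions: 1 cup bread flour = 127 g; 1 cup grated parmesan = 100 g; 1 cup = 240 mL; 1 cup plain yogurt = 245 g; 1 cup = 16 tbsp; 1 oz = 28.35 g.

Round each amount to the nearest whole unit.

bread flour: 974 g; plain yogurt: 5165 g; grated parmesan: 11 oz

Scaling factor: 23/3.
bread flour: 1 cup × 23/3 × 127 g/cup ≈ 974 g
plain yogurt: (2 cup + 12 tbsp = 2.75 cup) × 23/3 × 245 g/cup ≈ 5165 g
grated parmesan: 40 g × 23/3 ÷ 28.35 g/oz ≈ 11 oz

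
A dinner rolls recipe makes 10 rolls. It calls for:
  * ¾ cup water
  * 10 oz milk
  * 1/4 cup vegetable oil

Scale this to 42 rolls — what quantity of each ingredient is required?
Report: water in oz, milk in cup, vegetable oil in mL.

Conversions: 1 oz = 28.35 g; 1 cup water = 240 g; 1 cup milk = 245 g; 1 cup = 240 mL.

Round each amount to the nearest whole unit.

water: 27 oz; milk: 5 cup; vegetable oil: 252 mL

Scaling factor: 42/10 = 21/5 = 4.2.
water: 0.75 cup × 21/5 × 240 g/cup ÷ 28.35 g/oz ≈ 27 oz
milk: 10 oz × 21/5 × 28.35 g/oz ÷ 245 g/cup ≈ 5 cup
vegetable oil: 0.25 cup × 21/5 × 240 mL/cup = 252 mL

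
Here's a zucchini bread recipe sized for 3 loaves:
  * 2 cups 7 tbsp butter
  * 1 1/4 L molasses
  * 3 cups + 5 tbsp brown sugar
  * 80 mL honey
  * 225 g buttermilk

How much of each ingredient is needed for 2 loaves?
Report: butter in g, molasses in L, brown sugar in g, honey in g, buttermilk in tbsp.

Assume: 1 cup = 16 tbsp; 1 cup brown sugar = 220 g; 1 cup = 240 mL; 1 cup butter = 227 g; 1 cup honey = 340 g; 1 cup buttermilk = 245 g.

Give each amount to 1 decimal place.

Scaling factor: 2/3.
butter: (2 cup + 7 tbsp = 2.4375 cup) × 2/3 × 227 g/cup ≈ 368.9 g
molasses: 1.25 L × 2/3 ≈ 0.8 L
brown sugar: (3 cup + 5 tbsp = 3.3125 cup) × 2/3 × 220 g/cup ≈ 485.8 g
honey: 80 mL × 2/3 ÷ 240 mL/cup × 340 g/cup ≈ 75.6 g
buttermilk: 225 g × 2/3 ÷ 245 g/cup × 16 tbsp/cup ≈ 9.8 tbsp

butter: 368.9 g; molasses: 0.8 L; brown sugar: 485.8 g; honey: 75.6 g; buttermilk: 9.8 tbsp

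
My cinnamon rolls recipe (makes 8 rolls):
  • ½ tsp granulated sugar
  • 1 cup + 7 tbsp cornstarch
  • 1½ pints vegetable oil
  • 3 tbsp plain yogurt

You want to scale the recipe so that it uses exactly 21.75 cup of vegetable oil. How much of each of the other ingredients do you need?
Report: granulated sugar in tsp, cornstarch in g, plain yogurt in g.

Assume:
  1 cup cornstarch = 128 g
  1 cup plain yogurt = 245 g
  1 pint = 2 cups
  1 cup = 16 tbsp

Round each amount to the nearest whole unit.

granulated sugar: 4 tsp; cornstarch: 1334 g; plain yogurt: 333 g

The original recipe has 3 cup of vegetable oil, so the scaling factor is 21.75 ÷ 3 = 29/4 = 7.25.
granulated sugar: 0.5 tsp × 29/4 ≈ 4 tsp
cornstarch: (1 cup + 7 tbsp = 1.4375 cup) × 29/4 × 128 g/cup = 1334 g
plain yogurt: 3 tbsp × 29/4 ÷ 16 tbsp/cup × 245 g/cup ≈ 333 g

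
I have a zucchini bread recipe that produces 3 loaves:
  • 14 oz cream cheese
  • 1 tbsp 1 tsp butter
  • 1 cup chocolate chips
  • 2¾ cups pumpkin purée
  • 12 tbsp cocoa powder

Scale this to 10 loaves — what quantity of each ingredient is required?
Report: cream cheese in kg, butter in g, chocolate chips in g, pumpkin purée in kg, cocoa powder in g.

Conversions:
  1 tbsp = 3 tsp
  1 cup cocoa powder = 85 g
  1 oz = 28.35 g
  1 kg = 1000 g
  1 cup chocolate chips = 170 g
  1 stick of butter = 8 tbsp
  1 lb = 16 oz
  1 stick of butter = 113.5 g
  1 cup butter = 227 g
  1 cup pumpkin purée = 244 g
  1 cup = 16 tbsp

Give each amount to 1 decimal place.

cream cheese: 1.3 kg; butter: 63.1 g; chocolate chips: 566.7 g; pumpkin purée: 2.2 kg; cocoa powder: 212.5 g

Scaling factor: 10/3.
cream cheese: 14 oz × 10/3 × 28.35 g/oz ÷ 1000 g/kg ≈ 1.3 kg
butter: (1 tbsp + 1 tsp = 4/3 tbsp) × 10/3 ÷ 8 tbsp/stick × 113.5 g/stick ≈ 63.1 g
chocolate chips: 1 cup × 10/3 × 170 g/cup ≈ 566.7 g
pumpkin purée: 2.75 cup × 10/3 × 244 g/cup ÷ 1000 g/kg ≈ 2.2 kg
cocoa powder: 12 tbsp × 10/3 ÷ 16 tbsp/cup × 85 g/cup = 212.5 g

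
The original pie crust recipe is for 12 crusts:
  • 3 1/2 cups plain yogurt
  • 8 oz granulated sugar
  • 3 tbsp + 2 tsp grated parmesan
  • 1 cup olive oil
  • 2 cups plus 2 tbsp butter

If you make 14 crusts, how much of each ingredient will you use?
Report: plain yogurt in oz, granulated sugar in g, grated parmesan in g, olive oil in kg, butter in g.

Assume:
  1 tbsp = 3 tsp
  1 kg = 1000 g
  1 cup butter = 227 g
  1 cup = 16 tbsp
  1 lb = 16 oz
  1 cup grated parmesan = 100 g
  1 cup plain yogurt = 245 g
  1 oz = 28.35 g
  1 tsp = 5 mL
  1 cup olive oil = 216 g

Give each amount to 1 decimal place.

plain yogurt: 35.3 oz; granulated sugar: 264.6 g; grated parmesan: 26.7 g; olive oil: 0.3 kg; butter: 562.8 g

Scaling factor: 14/12 = 7/6.
plain yogurt: 3.5 cup × 7/6 × 245 g/cup ÷ 28.35 g/oz ≈ 35.3 oz
granulated sugar: 8 oz × 7/6 × 28.35 g/oz = 264.6 g
grated parmesan: (3 tbsp + 2 tsp = 11/3 tbsp) × 7/6 ÷ 16 tbsp/cup × 100 g/cup ≈ 26.7 g
olive oil: 1 cup × 7/6 × 216 g/cup ÷ 1000 g/kg ≈ 0.3 kg
butter: (2 cup + 2 tbsp = 2.125 cup) × 7/6 × 227 g/cup ≈ 562.8 g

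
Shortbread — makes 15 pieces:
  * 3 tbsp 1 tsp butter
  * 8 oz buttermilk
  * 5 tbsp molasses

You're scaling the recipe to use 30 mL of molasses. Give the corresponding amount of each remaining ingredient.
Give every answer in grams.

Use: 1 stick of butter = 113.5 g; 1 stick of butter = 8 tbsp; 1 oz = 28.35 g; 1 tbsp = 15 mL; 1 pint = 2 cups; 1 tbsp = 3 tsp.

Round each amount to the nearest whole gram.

butter: 19 g; buttermilk: 91 g

The original recipe has 75 mL of molasses, so the scaling factor is 30 ÷ 75 = 2/5 = 0.4.
butter: (3 tbsp + 1 tsp = 10/3 tbsp) × 2/5 ÷ 8 tbsp/stick × 113.5 g/stick ≈ 19 g
buttermilk: 8 oz × 2/5 × 28.35 g/oz ≈ 91 g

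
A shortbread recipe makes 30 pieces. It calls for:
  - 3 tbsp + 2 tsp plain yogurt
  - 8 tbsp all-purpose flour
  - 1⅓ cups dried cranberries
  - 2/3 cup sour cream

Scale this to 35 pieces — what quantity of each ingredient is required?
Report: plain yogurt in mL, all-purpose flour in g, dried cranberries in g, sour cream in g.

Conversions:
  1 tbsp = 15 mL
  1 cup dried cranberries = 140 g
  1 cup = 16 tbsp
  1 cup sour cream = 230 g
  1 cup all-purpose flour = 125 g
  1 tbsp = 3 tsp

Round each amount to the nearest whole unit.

Scaling factor: 35/30 = 7/6.
plain yogurt: (3 tbsp + 2 tsp = 11/3 tbsp) × 7/6 × 15 mL/tbsp ≈ 64 mL
all-purpose flour: 8 tbsp × 7/6 ÷ 16 tbsp/cup × 125 g/cup ≈ 73 g
dried cranberries: 4/3 cup × 7/6 × 140 g/cup ≈ 218 g
sour cream: 2/3 cup × 7/6 × 230 g/cup ≈ 179 g

plain yogurt: 64 mL; all-purpose flour: 73 g; dried cranberries: 218 g; sour cream: 179 g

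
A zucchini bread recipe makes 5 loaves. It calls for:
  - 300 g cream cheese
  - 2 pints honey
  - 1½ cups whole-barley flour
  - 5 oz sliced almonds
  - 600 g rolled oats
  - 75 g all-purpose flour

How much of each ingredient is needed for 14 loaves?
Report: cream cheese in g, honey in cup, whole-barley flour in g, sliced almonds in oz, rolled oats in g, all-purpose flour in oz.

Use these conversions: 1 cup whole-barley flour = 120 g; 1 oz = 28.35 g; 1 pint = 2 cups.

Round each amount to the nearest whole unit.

cream cheese: 840 g; honey: 11 cup; whole-barley flour: 504 g; sliced almonds: 14 oz; rolled oats: 1680 g; all-purpose flour: 7 oz

Scaling factor: 14/5 = 2.8.
cream cheese: 300 g × 14/5 = 840 g
honey: 2 pint × 14/5 × 2 cup/pint ≈ 11 cup
whole-barley flour: 1.5 cup × 14/5 × 120 g/cup = 504 g
sliced almonds: 5 oz × 14/5 = 14 oz
rolled oats: 600 g × 14/5 = 1680 g
all-purpose flour: 75 g × 14/5 ÷ 28.35 g/oz ≈ 7 oz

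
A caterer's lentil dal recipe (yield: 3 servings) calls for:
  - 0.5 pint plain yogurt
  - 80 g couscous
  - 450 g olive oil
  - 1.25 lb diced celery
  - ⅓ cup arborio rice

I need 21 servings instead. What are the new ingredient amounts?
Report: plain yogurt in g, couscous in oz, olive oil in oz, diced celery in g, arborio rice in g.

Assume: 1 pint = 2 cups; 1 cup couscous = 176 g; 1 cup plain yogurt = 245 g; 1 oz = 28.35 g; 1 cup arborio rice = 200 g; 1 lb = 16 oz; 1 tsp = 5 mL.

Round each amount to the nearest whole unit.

Scaling factor: 21/3 = 7.
plain yogurt: 0.5 pint × 7 × 2 cup/pint × 245 g/cup = 1715 g
couscous: 80 g × 7 ÷ 28.35 g/oz ≈ 20 oz
olive oil: 450 g × 7 ÷ 28.35 g/oz ≈ 111 oz
diced celery: 1.25 lb × 7 × 16 oz/lb × 28.35 g/oz = 3969 g
arborio rice: 1/3 cup × 7 × 200 g/cup ≈ 467 g

plain yogurt: 1715 g; couscous: 20 oz; olive oil: 111 oz; diced celery: 3969 g; arborio rice: 467 g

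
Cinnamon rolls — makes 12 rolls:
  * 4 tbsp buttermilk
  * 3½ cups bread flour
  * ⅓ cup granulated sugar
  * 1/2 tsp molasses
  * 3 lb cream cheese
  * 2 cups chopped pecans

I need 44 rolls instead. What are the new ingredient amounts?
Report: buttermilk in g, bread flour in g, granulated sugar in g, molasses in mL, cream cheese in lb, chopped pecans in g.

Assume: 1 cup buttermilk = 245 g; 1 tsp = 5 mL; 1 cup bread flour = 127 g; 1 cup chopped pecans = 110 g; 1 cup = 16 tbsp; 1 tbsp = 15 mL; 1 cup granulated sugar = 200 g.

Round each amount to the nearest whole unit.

Scaling factor: 44/12 = 11/3.
buttermilk: 4 tbsp × 11/3 ÷ 16 tbsp/cup × 245 g/cup ≈ 225 g
bread flour: 3.5 cup × 11/3 × 127 g/cup ≈ 1630 g
granulated sugar: 1/3 cup × 11/3 × 200 g/cup ≈ 244 g
molasses: 0.5 tsp × 11/3 × 5 mL/tsp ≈ 9 mL
cream cheese: 3 lb × 11/3 = 11 lb
chopped pecans: 2 cup × 11/3 × 110 g/cup ≈ 807 g

buttermilk: 225 g; bread flour: 1630 g; granulated sugar: 244 g; molasses: 9 mL; cream cheese: 11 lb; chopped pecans: 807 g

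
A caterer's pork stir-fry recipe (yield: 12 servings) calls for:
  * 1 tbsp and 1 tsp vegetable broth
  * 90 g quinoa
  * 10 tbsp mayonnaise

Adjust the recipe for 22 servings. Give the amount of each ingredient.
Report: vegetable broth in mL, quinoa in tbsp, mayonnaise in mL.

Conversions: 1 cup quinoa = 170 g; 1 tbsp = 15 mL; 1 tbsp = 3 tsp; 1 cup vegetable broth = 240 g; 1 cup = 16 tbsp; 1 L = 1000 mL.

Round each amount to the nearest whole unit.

Scaling factor: 22/12 = 11/6.
vegetable broth: (1 tbsp + 1 tsp = 4/3 tbsp) × 11/6 × 15 mL/tbsp ≈ 37 mL
quinoa: 90 g × 11/6 ÷ 170 g/cup × 16 tbsp/cup ≈ 16 tbsp
mayonnaise: 10 tbsp × 11/6 × 15 mL/tbsp = 275 mL

vegetable broth: 37 mL; quinoa: 16 tbsp; mayonnaise: 275 mL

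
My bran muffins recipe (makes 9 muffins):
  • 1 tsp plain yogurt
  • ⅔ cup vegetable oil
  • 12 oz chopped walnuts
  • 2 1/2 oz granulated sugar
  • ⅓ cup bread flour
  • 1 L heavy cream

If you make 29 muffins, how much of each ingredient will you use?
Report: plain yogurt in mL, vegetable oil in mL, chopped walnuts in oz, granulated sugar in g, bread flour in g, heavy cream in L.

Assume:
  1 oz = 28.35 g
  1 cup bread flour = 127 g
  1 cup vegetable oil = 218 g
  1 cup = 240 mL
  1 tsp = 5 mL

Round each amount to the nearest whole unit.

plain yogurt: 16 mL; vegetable oil: 516 mL; chopped walnuts: 39 oz; granulated sugar: 228 g; bread flour: 136 g; heavy cream: 3 L

Scaling factor: 29/9.
plain yogurt: 1 tsp × 29/9 × 5 mL/tsp ≈ 16 mL
vegetable oil: 2/3 cup × 29/9 × 240 mL/cup ≈ 516 mL
chopped walnuts: 12 oz × 29/9 ≈ 39 oz
granulated sugar: 2.5 oz × 29/9 × 28.35 g/oz ≈ 228 g
bread flour: 1/3 cup × 29/9 × 127 g/cup ≈ 136 g
heavy cream: 1 L × 29/9 ≈ 3 L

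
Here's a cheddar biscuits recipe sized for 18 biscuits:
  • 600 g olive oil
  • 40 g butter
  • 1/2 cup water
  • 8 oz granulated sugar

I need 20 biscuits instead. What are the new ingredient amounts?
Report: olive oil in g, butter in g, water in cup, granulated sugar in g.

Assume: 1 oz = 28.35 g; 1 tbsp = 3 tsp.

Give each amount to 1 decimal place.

olive oil: 666.7 g; butter: 44.4 g; water: 0.6 cup; granulated sugar: 252.0 g

Scaling factor: 20/18 = 10/9.
olive oil: 600 g × 10/9 ≈ 666.7 g
butter: 40 g × 10/9 ≈ 44.4 g
water: 0.5 cup × 10/9 ≈ 0.6 cup
granulated sugar: 8 oz × 10/9 × 28.35 g/oz = 252.0 g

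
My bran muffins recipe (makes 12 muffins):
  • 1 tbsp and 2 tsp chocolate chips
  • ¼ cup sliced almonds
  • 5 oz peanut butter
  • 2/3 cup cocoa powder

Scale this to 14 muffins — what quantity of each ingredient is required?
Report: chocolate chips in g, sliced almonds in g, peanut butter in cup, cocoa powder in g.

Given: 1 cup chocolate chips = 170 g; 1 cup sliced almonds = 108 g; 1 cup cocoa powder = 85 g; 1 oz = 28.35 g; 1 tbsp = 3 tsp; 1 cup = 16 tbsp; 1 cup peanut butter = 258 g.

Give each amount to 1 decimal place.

Scaling factor: 14/12 = 7/6.
chocolate chips: (1 tbsp + 2 tsp = 5/3 tbsp) × 7/6 ÷ 16 tbsp/cup × 170 g/cup ≈ 20.7 g
sliced almonds: 0.25 cup × 7/6 × 108 g/cup = 31.5 g
peanut butter: 5 oz × 7/6 × 28.35 g/oz ÷ 258 g/cup ≈ 0.6 cup
cocoa powder: 2/3 cup × 7/6 × 85 g/cup ≈ 66.1 g

chocolate chips: 20.7 g; sliced almonds: 31.5 g; peanut butter: 0.6 cup; cocoa powder: 66.1 g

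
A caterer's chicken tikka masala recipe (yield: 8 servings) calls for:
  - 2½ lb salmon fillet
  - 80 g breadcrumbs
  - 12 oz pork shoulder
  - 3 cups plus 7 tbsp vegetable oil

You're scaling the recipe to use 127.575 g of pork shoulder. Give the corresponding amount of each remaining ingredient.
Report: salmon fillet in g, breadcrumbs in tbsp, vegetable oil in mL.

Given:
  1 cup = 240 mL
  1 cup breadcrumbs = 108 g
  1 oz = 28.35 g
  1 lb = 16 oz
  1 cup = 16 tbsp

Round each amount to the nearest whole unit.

salmon fillet: 425 g; breadcrumbs: 4 tbsp; vegetable oil: 309 mL

The original recipe has 340.2 g of pork shoulder, so the scaling factor is 127.575 ÷ 340.2 = 3/8 = 0.375.
salmon fillet: 2.5 lb × 3/8 × 16 oz/lb × 28.35 g/oz ≈ 425 g
breadcrumbs: 80 g × 3/8 ÷ 108 g/cup × 16 tbsp/cup ≈ 4 tbsp
vegetable oil: (3 cup + 7 tbsp = 3.4375 cup) × 3/8 × 240 mL/cup ≈ 309 mL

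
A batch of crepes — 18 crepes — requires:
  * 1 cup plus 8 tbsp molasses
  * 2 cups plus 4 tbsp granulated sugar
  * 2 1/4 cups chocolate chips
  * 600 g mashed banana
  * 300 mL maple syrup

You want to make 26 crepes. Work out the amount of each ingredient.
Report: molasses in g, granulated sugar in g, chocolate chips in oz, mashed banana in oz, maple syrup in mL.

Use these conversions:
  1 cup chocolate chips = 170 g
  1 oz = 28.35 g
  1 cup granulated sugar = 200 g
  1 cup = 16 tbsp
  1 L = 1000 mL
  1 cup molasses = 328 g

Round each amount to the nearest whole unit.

Scaling factor: 26/18 = 13/9.
molasses: (1 cup + 8 tbsp = 1.5 cup) × 13/9 × 328 g/cup ≈ 711 g
granulated sugar: (2 cup + 4 tbsp = 2.25 cup) × 13/9 × 200 g/cup = 650 g
chocolate chips: 2.25 cup × 13/9 × 170 g/cup ÷ 28.35 g/oz ≈ 19 oz
mashed banana: 600 g × 13/9 ÷ 28.35 g/oz ≈ 31 oz
maple syrup: 300 mL × 13/9 ≈ 433 mL

molasses: 711 g; granulated sugar: 650 g; chocolate chips: 19 oz; mashed banana: 31 oz; maple syrup: 433 mL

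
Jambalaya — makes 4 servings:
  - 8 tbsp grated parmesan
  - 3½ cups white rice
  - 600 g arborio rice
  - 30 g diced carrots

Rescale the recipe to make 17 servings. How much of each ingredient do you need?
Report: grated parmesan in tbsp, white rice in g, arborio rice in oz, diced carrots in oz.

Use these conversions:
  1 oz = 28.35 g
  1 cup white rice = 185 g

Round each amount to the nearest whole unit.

Scaling factor: 17/4 = 4.25.
grated parmesan: 8 tbsp × 17/4 = 34 tbsp
white rice: 3.5 cup × 17/4 × 185 g/cup ≈ 2752 g
arborio rice: 600 g × 17/4 ÷ 28.35 g/oz ≈ 90 oz
diced carrots: 30 g × 17/4 ÷ 28.35 g/oz ≈ 4 oz

grated parmesan: 34 tbsp; white rice: 2752 g; arborio rice: 90 oz; diced carrots: 4 oz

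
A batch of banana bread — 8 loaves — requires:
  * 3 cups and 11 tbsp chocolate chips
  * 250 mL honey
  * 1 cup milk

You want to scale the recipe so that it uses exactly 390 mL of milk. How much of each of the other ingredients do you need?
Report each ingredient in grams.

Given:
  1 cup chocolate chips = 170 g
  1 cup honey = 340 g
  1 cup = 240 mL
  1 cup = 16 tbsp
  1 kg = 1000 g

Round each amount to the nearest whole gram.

The original recipe has 240 mL of milk, so the scaling factor is 390 ÷ 240 = 13/8 = 1.625.
chocolate chips: (3 cup + 11 tbsp = 3.6875 cup) × 13/8 × 170 g/cup ≈ 1019 g
honey: 250 mL × 13/8 ÷ 240 mL/cup × 340 g/cup ≈ 576 g

chocolate chips: 1019 g; honey: 576 g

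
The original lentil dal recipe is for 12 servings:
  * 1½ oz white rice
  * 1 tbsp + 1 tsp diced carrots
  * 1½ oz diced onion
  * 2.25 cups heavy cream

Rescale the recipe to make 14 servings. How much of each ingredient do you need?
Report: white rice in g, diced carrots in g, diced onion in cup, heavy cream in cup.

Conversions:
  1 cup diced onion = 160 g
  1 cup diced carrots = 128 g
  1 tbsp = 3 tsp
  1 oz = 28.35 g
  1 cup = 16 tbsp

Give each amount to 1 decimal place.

Scaling factor: 14/12 = 7/6.
white rice: 1.5 oz × 7/6 × 28.35 g/oz ≈ 49.6 g
diced carrots: (1 tbsp + 1 tsp = 4/3 tbsp) × 7/6 ÷ 16 tbsp/cup × 128 g/cup ≈ 12.4 g
diced onion: 1.5 oz × 7/6 × 28.35 g/oz ÷ 160 g/cup ≈ 0.3 cup
heavy cream: 2.25 cup × 7/6 ≈ 2.6 cup

white rice: 49.6 g; diced carrots: 12.4 g; diced onion: 0.3 cup; heavy cream: 2.6 cup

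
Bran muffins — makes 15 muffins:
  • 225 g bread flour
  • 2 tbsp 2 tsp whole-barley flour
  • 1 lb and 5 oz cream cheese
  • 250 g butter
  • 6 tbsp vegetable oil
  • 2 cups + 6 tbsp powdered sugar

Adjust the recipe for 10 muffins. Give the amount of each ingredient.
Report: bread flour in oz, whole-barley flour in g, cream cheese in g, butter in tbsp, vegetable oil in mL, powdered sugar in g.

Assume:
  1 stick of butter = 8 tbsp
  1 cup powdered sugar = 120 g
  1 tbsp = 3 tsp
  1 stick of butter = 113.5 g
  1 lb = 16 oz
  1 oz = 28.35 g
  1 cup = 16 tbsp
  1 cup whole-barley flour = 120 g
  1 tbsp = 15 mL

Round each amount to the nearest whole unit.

bread flour: 5 oz; whole-barley flour: 13 g; cream cheese: 397 g; butter: 12 tbsp; vegetable oil: 60 mL; powdered sugar: 190 g

Scaling factor: 10/15 = 2/3.
bread flour: 225 g × 2/3 ÷ 28.35 g/oz ≈ 5 oz
whole-barley flour: (2 tbsp + 2 tsp = 8/3 tbsp) × 2/3 ÷ 16 tbsp/cup × 120 g/cup ≈ 13 g
cream cheese: (1 lb + 5 oz = 1.3125 lb) × 2/3 × 16 oz/lb × 28.35 g/oz ≈ 397 g
butter: 250 g × 2/3 ÷ 113.5 g/stick × 8 tbsp/stick ≈ 12 tbsp
vegetable oil: 6 tbsp × 2/3 × 15 mL/tbsp = 60 mL
powdered sugar: (2 cup + 6 tbsp = 2.375 cup) × 2/3 × 120 g/cup = 190 g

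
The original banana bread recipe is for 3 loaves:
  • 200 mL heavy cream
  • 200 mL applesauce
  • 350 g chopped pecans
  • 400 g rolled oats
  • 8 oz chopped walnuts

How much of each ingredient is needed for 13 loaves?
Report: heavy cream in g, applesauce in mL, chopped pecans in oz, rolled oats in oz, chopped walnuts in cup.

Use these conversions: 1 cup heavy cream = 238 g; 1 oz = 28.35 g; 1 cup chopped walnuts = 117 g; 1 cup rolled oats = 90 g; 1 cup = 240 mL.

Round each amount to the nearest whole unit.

heavy cream: 859 g; applesauce: 867 mL; chopped pecans: 53 oz; rolled oats: 61 oz; chopped walnuts: 8 cup

Scaling factor: 13/3.
heavy cream: 200 mL × 13/3 ÷ 240 mL/cup × 238 g/cup ≈ 859 g
applesauce: 200 mL × 13/3 ≈ 867 mL
chopped pecans: 350 g × 13/3 ÷ 28.35 g/oz ≈ 53 oz
rolled oats: 400 g × 13/3 ÷ 28.35 g/oz ≈ 61 oz
chopped walnuts: 8 oz × 13/3 × 28.35 g/oz ÷ 117 g/cup ≈ 8 cup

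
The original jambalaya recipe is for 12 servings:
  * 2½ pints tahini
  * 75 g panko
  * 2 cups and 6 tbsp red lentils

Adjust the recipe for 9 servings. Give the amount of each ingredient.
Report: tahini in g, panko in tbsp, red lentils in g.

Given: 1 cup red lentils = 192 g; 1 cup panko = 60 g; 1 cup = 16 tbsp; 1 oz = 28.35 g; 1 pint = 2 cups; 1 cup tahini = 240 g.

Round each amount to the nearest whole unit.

tahini: 900 g; panko: 15 tbsp; red lentils: 342 g

Scaling factor: 9/12 = 3/4 = 0.75.
tahini: 2.5 pint × 3/4 × 2 cup/pint × 240 g/cup = 900 g
panko: 75 g × 3/4 ÷ 60 g/cup × 16 tbsp/cup = 15 tbsp
red lentils: (2 cup + 6 tbsp = 2.375 cup) × 3/4 × 192 g/cup = 342 g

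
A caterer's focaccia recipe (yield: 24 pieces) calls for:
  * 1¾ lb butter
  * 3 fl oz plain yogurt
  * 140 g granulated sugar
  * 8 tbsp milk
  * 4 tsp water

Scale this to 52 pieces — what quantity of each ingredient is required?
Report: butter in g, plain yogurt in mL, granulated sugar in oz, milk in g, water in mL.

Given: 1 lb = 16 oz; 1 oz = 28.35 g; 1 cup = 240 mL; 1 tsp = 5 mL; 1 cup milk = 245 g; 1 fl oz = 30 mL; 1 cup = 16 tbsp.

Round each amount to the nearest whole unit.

Scaling factor: 52/24 = 13/6.
butter: 1.75 lb × 13/6 × 16 oz/lb × 28.35 g/oz ≈ 1720 g
plain yogurt: 3 fl oz × 13/6 × 30 mL/fl oz = 195 mL
granulated sugar: 140 g × 13/6 ÷ 28.35 g/oz ≈ 11 oz
milk: 8 tbsp × 13/6 ÷ 16 tbsp/cup × 245 g/cup ≈ 265 g
water: 4 tsp × 13/6 × 5 mL/tsp ≈ 43 mL

butter: 1720 g; plain yogurt: 195 mL; granulated sugar: 11 oz; milk: 265 g; water: 43 mL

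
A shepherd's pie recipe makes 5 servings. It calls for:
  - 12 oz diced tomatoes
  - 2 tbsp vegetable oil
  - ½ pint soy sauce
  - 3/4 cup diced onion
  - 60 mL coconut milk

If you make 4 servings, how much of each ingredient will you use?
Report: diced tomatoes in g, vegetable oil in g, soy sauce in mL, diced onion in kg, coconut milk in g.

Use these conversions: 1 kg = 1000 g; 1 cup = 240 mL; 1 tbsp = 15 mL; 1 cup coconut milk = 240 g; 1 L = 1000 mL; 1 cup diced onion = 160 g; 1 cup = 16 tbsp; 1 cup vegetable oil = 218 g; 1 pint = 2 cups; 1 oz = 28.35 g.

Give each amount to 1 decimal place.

Scaling factor: 4/5 = 0.8.
diced tomatoes: 12 oz × 4/5 × 28.35 g/oz ≈ 272.2 g
vegetable oil: 2 tbsp × 4/5 ÷ 16 tbsp/cup × 218 g/cup = 21.8 g
soy sauce: 0.5 pint × 4/5 × 2 cup/pint × 240 mL/cup = 192.0 mL
diced onion: 0.75 cup × 4/5 × 160 g/cup ÷ 1000 g/kg ≈ 0.1 kg
coconut milk: 60 mL × 4/5 ÷ 240 mL/cup × 240 g/cup = 48.0 g

diced tomatoes: 272.2 g; vegetable oil: 21.8 g; soy sauce: 192.0 mL; diced onion: 0.1 kg; coconut milk: 48.0 g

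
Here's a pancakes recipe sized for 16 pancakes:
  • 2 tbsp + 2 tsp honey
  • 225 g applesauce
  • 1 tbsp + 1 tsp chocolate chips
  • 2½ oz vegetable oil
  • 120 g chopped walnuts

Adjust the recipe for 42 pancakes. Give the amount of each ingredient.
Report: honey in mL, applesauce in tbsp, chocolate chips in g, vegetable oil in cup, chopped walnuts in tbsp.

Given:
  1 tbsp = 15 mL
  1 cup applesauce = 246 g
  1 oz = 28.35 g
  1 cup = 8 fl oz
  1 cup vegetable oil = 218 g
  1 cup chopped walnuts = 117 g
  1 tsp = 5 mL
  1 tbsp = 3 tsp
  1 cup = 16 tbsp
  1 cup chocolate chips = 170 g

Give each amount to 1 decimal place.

honey: 105.0 mL; applesauce: 38.4 tbsp; chocolate chips: 37.2 g; vegetable oil: 0.9 cup; chopped walnuts: 43.1 tbsp

Scaling factor: 42/16 = 21/8 = 2.625.
honey: (2 tbsp + 2 tsp = 8/3 tbsp) × 21/8 × 15 mL/tbsp = 105.0 mL
applesauce: 225 g × 21/8 ÷ 246 g/cup × 16 tbsp/cup ≈ 38.4 tbsp
chocolate chips: (1 tbsp + 1 tsp = 4/3 tbsp) × 21/8 ÷ 16 tbsp/cup × 170 g/cup ≈ 37.2 g
vegetable oil: 2.5 oz × 21/8 × 28.35 g/oz ÷ 218 g/cup ≈ 0.9 cup
chopped walnuts: 120 g × 21/8 ÷ 117 g/cup × 16 tbsp/cup ≈ 43.1 tbsp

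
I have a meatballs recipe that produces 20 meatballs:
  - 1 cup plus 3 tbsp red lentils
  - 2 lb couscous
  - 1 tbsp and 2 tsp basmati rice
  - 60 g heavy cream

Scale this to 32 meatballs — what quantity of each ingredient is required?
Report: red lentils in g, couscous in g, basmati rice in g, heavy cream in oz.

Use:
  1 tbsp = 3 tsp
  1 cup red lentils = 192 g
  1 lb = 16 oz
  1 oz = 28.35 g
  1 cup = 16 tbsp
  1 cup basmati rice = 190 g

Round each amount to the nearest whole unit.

red lentils: 365 g; couscous: 1452 g; basmati rice: 32 g; heavy cream: 3 oz

Scaling factor: 32/20 = 8/5 = 1.6.
red lentils: (1 cup + 3 tbsp = 1.1875 cup) × 8/5 × 192 g/cup ≈ 365 g
couscous: 2 lb × 8/5 × 16 oz/lb × 28.35 g/oz ≈ 1452 g
basmati rice: (1 tbsp + 2 tsp = 5/3 tbsp) × 8/5 ÷ 16 tbsp/cup × 190 g/cup ≈ 32 g
heavy cream: 60 g × 8/5 ÷ 28.35 g/oz ≈ 3 oz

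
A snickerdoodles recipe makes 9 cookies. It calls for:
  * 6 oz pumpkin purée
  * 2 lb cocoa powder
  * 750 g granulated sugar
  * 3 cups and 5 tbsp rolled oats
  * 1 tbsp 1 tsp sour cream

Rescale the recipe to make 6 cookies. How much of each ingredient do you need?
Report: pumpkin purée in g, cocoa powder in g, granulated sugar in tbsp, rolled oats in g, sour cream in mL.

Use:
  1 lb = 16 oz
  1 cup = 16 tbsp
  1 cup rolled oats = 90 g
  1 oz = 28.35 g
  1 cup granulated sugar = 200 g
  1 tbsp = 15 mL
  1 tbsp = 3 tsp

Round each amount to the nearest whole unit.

Scaling factor: 6/9 = 2/3.
pumpkin purée: 6 oz × 2/3 × 28.35 g/oz ≈ 113 g
cocoa powder: 2 lb × 2/3 × 16 oz/lb × 28.35 g/oz ≈ 605 g
granulated sugar: 750 g × 2/3 ÷ 200 g/cup × 16 tbsp/cup = 40 tbsp
rolled oats: (3 cup + 5 tbsp = 3.3125 cup) × 2/3 × 90 g/cup ≈ 199 g
sour cream: (1 tbsp + 1 tsp = 4/3 tbsp) × 2/3 × 15 mL/tbsp ≈ 13 mL

pumpkin purée: 113 g; cocoa powder: 605 g; granulated sugar: 40 tbsp; rolled oats: 199 g; sour cream: 13 mL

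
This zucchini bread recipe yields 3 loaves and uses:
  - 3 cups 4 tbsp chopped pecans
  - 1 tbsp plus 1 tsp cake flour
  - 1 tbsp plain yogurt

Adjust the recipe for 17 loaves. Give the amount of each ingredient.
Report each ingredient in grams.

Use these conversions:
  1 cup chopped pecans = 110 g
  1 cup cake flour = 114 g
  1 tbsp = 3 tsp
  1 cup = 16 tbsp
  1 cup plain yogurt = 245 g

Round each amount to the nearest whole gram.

Scaling factor: 17/3.
chopped pecans: (3 cup + 4 tbsp = 3.25 cup) × 17/3 × 110 g/cup ≈ 2026 g
cake flour: (1 tbsp + 1 tsp = 4/3 tbsp) × 17/3 ÷ 16 tbsp/cup × 114 g/cup ≈ 54 g
plain yogurt: 1 tbsp × 17/3 ÷ 16 tbsp/cup × 245 g/cup ≈ 87 g

chopped pecans: 2026 g; cake flour: 54 g; plain yogurt: 87 g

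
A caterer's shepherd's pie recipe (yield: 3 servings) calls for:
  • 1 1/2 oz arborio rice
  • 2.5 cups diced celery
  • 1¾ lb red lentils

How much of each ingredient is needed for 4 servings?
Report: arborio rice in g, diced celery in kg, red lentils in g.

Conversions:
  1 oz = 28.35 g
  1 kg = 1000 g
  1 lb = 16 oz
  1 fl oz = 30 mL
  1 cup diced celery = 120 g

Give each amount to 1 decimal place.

arborio rice: 56.7 g; diced celery: 0.4 kg; red lentils: 1058.4 g

Scaling factor: 4/3.
arborio rice: 1.5 oz × 4/3 × 28.35 g/oz = 56.7 g
diced celery: 2.5 cup × 4/3 × 120 g/cup ÷ 1000 g/kg = 0.4 kg
red lentils: 1.75 lb × 4/3 × 16 oz/lb × 28.35 g/oz = 1058.4 g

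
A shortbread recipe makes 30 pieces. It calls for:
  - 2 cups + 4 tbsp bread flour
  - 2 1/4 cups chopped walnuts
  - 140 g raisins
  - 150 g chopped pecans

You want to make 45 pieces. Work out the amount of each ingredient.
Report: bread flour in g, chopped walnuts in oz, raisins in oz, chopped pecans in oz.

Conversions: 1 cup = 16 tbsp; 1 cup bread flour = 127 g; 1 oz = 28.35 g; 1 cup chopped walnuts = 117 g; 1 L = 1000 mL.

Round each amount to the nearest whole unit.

Scaling factor: 45/30 = 3/2 = 1.5.
bread flour: (2 cup + 4 tbsp = 2.25 cup) × 3/2 × 127 g/cup ≈ 429 g
chopped walnuts: 2.25 cup × 3/2 × 117 g/cup ÷ 28.35 g/oz ≈ 14 oz
raisins: 140 g × 3/2 ÷ 28.35 g/oz ≈ 7 oz
chopped pecans: 150 g × 3/2 ÷ 28.35 g/oz ≈ 8 oz

bread flour: 429 g; chopped walnuts: 14 oz; raisins: 7 oz; chopped pecans: 8 oz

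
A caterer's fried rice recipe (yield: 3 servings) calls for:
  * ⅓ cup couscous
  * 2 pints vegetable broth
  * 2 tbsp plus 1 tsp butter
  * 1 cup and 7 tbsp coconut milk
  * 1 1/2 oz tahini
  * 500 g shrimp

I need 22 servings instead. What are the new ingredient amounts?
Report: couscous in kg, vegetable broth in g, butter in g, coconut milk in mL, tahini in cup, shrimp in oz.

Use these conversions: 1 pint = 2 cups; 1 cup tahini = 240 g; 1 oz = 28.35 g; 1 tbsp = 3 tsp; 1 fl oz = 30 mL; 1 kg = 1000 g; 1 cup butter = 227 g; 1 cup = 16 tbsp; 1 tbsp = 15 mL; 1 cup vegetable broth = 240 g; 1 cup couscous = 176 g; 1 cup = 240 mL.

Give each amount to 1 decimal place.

Scaling factor: 22/3.
couscous: 1/3 cup × 22/3 × 176 g/cup ÷ 1000 g/kg ≈ 0.4 kg
vegetable broth: 2 pint × 22/3 × 2 cup/pint × 240 g/cup = 7040.0 g
butter: (2 tbsp + 1 tsp = 7/3 tbsp) × 22/3 ÷ 16 tbsp/cup × 227 g/cup ≈ 242.8 g
coconut milk: (1 cup + 7 tbsp = 1.4375 cup) × 22/3 × 240 mL/cup = 2530.0 mL
tahini: 1.5 oz × 22/3 × 28.35 g/oz ÷ 240 g/cup ≈ 1.3 cup
shrimp: 500 g × 22/3 ÷ 28.35 g/oz ≈ 129.3 oz

couscous: 0.4 kg; vegetable broth: 7040.0 g; butter: 242.8 g; coconut milk: 2530.0 mL; tahini: 1.3 cup; shrimp: 129.3 oz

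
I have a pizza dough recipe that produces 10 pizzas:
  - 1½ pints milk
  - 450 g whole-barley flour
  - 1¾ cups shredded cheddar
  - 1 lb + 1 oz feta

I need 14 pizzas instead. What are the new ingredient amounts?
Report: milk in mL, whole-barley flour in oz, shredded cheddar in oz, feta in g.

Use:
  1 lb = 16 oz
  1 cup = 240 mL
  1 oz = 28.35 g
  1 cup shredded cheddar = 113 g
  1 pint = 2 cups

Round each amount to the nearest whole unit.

milk: 1008 mL; whole-barley flour: 22 oz; shredded cheddar: 10 oz; feta: 675 g

Scaling factor: 14/10 = 7/5 = 1.4.
milk: 1.5 pint × 7/5 × 2 cup/pint × 240 mL/cup = 1008 mL
whole-barley flour: 450 g × 7/5 ÷ 28.35 g/oz ≈ 22 oz
shredded cheddar: 1.75 cup × 7/5 × 113 g/cup ÷ 28.35 g/oz ≈ 10 oz
feta: (1 lb + 1 oz = 1.0625 lb) × 7/5 × 16 oz/lb × 28.35 g/oz ≈ 675 g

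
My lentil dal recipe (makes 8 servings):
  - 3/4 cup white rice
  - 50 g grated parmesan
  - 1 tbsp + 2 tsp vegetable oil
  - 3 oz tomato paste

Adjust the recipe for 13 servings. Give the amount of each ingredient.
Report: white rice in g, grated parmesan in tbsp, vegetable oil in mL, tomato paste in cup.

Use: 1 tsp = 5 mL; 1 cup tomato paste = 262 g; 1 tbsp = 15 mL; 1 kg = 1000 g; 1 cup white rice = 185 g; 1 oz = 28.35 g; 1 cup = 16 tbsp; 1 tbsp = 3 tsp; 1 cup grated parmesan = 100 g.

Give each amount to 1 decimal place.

white rice: 225.5 g; grated parmesan: 13.0 tbsp; vegetable oil: 40.6 mL; tomato paste: 0.5 cup

Scaling factor: 13/8 = 1.625.
white rice: 0.75 cup × 13/8 × 185 g/cup ≈ 225.5 g
grated parmesan: 50 g × 13/8 ÷ 100 g/cup × 16 tbsp/cup = 13.0 tbsp
vegetable oil: (1 tbsp + 2 tsp = 5/3 tbsp) × 13/8 × 15 mL/tbsp ≈ 40.6 mL
tomato paste: 3 oz × 13/8 × 28.35 g/oz ÷ 262 g/cup ≈ 0.5 cup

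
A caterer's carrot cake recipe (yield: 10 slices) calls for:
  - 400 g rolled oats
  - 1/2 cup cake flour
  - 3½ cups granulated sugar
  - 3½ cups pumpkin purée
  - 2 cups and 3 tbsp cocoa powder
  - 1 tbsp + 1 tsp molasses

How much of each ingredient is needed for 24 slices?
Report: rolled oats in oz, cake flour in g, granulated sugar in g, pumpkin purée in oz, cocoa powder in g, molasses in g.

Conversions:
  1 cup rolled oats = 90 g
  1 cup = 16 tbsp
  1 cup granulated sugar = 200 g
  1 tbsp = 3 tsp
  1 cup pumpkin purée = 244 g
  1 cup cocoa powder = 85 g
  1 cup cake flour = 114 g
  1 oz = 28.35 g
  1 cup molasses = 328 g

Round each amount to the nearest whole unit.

Scaling factor: 24/10 = 12/5 = 2.4.
rolled oats: 400 g × 12/5 ÷ 28.35 g/oz ≈ 34 oz
cake flour: 0.5 cup × 12/5 × 114 g/cup ≈ 137 g
granulated sugar: 3.5 cup × 12/5 × 200 g/cup = 1680 g
pumpkin purée: 3.5 cup × 12/5 × 244 g/cup ÷ 28.35 g/oz ≈ 72 oz
cocoa powder: (2 cup + 3 tbsp = 2.1875 cup) × 12/5 × 85 g/cup ≈ 446 g
molasses: (1 tbsp + 1 tsp = 4/3 tbsp) × 12/5 ÷ 16 tbsp/cup × 328 g/cup ≈ 66 g

rolled oats: 34 oz; cake flour: 137 g; granulated sugar: 1680 g; pumpkin purée: 72 oz; cocoa powder: 446 g; molasses: 66 g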